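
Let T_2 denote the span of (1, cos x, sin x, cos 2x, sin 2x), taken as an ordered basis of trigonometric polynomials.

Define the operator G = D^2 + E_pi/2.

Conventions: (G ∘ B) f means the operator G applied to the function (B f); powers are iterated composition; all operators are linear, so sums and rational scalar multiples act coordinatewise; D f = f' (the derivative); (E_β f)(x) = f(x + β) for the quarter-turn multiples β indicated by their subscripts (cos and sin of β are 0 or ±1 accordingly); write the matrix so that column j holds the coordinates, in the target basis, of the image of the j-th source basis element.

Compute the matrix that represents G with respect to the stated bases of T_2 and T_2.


image of 1: 1
image of cos x: -cos x - sin x
image of sin x: cos x - sin x
image of cos 2x: -5cos 2x
image of sin 2x: -5sin 2x
each image's coordinates form column j of the matrix

the matrix is [[1, 0, 0, 0, 0]; [0, -1, 1, 0, 0]; [0, -1, -1, 0, 0]; [0, 0, 0, -5, 0]; [0, 0, 0, 0, -5]] (rows listed top to bottom)


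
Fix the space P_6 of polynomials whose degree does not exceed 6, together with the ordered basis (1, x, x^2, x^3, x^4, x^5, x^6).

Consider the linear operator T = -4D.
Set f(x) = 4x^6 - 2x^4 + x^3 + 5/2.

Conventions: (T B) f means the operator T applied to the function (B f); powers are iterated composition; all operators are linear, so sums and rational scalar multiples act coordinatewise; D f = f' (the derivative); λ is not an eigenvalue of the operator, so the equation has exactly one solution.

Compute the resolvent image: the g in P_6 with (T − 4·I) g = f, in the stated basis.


write g with unknown coordinates in the stated basis and equate coefficients in (T − 4·I) g = f
solving from the highest basis element down gives g = -x^6 + 6x^5 - (59/2)x^4 + (471/4)x^3 - (1413/4)x^2 + (1413/2)x - 5657/8
check: T g = 24x^5 - 120x^4 + 472x^3 - 1413x^2 + 2826x - 2826
so T g − 4·g = 4x^6 - 2x^4 + x^3 + 5/2 = f ✓

the result is g(x) = -x^6 + 6x^5 - (59/2)x^4 + (471/4)x^3 - (1413/4)x^2 + (1413/2)x - 5657/8


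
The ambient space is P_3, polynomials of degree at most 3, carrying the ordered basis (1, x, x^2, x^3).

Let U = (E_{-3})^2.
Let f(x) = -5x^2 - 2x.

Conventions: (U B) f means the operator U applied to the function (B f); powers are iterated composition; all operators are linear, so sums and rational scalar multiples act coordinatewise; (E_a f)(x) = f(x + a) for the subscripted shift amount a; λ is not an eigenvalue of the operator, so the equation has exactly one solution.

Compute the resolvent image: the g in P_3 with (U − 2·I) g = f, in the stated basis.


write g with unknown coordinates in the stated basis and equate coefficients in (U − 2·I) g = f
solving from the highest basis element down gives g = 5x^2 - 58x + 528
check: U g = 5x^2 - 118x + 1056
so U g − 2·g = -5x^2 - 2x = f ✓

g(x) = 5x^2 - 58x + 528


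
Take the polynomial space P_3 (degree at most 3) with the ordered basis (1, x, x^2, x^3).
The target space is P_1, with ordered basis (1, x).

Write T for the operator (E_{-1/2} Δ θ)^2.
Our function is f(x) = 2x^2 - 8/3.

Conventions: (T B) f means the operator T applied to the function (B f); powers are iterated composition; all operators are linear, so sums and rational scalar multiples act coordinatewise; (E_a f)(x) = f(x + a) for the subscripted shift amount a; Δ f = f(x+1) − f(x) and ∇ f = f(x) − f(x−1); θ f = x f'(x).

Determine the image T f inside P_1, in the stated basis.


θ f = 4x^2
Δ θ f = 8x + 4
E_{-1/2} Δ θ f = 8x
θ (E_{-1/2} Δ θ) f = 8x
Δ θ (E_{-1/2} Δ θ) f = 8
E_{-1/2} Δ θ (E_{-1/2} Δ θ) f = 8

the image equals g(x) = 8


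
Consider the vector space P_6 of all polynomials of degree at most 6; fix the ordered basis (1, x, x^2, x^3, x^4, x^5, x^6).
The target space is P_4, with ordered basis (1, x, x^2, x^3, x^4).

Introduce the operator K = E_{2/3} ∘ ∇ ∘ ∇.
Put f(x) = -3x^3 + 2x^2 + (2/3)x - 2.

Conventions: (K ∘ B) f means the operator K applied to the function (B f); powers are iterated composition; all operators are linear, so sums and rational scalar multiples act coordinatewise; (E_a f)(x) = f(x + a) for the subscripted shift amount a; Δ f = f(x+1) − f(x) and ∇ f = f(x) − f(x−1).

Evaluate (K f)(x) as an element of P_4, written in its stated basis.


∇ f = -9x^2 + 13x - 13/3
∇ ∇ f = -18x + 22
E_{2/3} ∇ ∇ f = -18x + 10

the image equals g(x) = -18x + 10


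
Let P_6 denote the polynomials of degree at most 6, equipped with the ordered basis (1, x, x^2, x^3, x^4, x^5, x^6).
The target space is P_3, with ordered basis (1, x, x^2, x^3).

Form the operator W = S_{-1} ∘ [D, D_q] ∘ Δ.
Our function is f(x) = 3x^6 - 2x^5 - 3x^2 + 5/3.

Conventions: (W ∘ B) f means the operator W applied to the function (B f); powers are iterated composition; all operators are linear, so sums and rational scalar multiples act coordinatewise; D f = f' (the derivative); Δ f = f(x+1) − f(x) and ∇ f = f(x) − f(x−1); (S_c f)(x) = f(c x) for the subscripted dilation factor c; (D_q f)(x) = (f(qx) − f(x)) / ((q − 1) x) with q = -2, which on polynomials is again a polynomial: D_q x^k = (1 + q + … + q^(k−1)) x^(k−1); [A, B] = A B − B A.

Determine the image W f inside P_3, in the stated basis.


Δ f = 18x^5 + 35x^4 + 40x^3 + 25x^2 + 2x - 2
D_q Δ f = 198x^4 - 175x^3 + 120x^2 - 25x + 2
D D_q Δ f = 792x^3 - 525x^2 + 240x - 25
D Δ f = 90x^4 + 140x^3 + 120x^2 + 50x + 2
D_q D Δ f = -450x^3 + 420x^2 - 120x + 50
[D, D_q] Δ f = 1242x^3 - 945x^2 + 360x - 75
S_{-1} [D, D_q] Δ f = -1242x^3 - 945x^2 - 360x - 75

g(x) = -1242x^3 - 945x^2 - 360x - 75


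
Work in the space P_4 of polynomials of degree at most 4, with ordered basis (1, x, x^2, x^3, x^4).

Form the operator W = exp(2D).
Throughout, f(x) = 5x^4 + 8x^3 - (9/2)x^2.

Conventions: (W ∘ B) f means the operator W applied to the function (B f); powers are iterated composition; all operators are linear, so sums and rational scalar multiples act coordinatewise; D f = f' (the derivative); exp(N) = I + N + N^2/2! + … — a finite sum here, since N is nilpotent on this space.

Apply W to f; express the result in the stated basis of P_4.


the result is g(x) = 5x^4 + 48x^3 + (327/2)x^2 + 238x + 126

order-1 term: 40x^3 + 48x^2 - 18x
order-2 term: 120x^2 + 96x - 18
order-3 term: 160x + 64
order-4 term: 80
the series for exp(2D) f terminates at order 4
exp(2D) f = 5x^4 + 48x^3 + (327/2)x^2 + 238x + 126


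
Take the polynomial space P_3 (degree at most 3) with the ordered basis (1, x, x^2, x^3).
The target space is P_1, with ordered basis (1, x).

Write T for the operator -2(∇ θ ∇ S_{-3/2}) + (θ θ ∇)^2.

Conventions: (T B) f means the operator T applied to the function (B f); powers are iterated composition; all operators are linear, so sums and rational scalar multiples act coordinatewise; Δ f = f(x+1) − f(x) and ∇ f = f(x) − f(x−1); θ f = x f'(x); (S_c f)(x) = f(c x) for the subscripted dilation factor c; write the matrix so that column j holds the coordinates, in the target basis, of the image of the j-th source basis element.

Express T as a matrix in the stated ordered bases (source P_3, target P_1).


the matrix is [[0, 0, -9, -243/4]; [0, 0, 0, 105]] (rows listed top to bottom)

image of 1: 0
image of x: 0
image of x^2: -9
image of x^3: 105x - 243/4
each image's coordinates form column j of the matrix


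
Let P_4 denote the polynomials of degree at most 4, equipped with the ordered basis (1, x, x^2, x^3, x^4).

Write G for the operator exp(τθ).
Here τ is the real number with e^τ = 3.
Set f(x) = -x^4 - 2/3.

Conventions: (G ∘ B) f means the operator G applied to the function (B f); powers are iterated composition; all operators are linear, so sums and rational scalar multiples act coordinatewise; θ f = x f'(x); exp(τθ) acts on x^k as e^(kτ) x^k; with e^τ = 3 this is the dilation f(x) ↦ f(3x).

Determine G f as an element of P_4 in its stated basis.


exp(τθ) x^k = e^(kτ) x^k; with e^τ = 3 this sends x^k to 3^k x^k
x^4 ↦ 81 x^4
applying this coordinatewise to f: exp(τθ) f = -81x^4 - 2/3

the result is g(x) = -81x^4 - 2/3


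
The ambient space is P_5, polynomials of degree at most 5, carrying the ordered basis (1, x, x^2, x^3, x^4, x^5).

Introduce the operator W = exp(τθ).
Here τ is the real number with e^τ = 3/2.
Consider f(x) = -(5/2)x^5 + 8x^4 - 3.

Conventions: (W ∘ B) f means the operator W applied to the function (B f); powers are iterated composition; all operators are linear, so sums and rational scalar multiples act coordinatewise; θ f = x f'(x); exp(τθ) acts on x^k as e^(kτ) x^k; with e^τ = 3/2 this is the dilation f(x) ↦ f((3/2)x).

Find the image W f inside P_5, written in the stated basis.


g(x) = -(1215/64)x^5 + (81/2)x^4 - 3

exp(τθ) x^k = e^(kτ) x^k; with e^τ = 3/2 this sends x^k to (3/2)^k x^k
x^4 ↦ 81/16 x^4
x^5 ↦ 243/32 x^5
applying this coordinatewise to f: exp(τθ) f = -(1215/64)x^5 + (81/2)x^4 - 3


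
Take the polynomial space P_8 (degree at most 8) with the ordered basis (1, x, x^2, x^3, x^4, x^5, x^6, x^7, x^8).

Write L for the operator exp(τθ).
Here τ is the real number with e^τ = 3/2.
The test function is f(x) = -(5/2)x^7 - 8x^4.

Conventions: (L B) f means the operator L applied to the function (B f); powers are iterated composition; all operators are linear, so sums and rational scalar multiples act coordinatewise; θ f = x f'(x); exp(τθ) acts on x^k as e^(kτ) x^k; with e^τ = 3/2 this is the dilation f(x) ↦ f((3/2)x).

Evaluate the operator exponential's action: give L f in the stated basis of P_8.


g(x) = -(10935/256)x^7 - (81/2)x^4

exp(τθ) x^k = e^(kτ) x^k; with e^τ = 3/2 this sends x^k to (3/2)^k x^k
x^4 ↦ 81/16 x^4
x^7 ↦ 2187/128 x^7
applying this coordinatewise to f: exp(τθ) f = -(10935/256)x^7 - (81/2)x^4


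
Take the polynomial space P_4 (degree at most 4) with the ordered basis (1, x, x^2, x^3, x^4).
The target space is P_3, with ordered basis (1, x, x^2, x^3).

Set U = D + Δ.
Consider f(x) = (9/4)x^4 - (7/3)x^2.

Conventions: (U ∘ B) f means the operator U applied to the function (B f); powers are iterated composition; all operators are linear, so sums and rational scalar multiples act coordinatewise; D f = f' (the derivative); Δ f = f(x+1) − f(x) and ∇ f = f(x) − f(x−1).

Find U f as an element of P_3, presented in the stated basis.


the result is g(x) = 18x^3 + (27/2)x^2 - (1/3)x - 1/12

D f = 9x^3 - (14/3)x
Δ f = 9x^3 + (27/2)x^2 + (13/3)x - 1/12
(D + Δ) f = 18x^3 + (27/2)x^2 - (1/3)x - 1/12


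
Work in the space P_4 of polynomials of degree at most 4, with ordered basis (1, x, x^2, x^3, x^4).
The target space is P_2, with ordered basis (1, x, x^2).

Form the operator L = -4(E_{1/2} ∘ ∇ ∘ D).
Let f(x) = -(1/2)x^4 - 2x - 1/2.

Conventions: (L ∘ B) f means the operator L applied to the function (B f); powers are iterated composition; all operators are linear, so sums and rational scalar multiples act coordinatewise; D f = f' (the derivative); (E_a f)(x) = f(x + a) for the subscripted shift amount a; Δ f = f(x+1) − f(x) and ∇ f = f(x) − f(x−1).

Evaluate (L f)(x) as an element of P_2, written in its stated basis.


D f = -2x^3 - 2
∇ D f = -6x^2 + 6x - 2
E_{1/2} ∇ D f = -6x^2 - 1/2
(-4(E_{1/2} ∘ ∇ ∘ D)) f = 24x^2 + 2

the result is g(x) = 24x^2 + 2


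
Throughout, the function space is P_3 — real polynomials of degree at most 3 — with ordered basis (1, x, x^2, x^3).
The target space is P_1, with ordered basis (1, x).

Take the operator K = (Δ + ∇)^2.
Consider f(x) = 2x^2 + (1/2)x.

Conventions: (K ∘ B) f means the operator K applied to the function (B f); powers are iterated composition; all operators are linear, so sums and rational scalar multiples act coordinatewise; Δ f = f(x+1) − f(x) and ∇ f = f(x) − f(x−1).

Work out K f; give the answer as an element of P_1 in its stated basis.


g(x) = 16

Δ f = 4x + 5/2
∇ f = 4x - 3/2
(Δ + ∇) f = 8x + 1
Δ (Δ + ∇) f = 8
∇ (Δ + ∇) f = 8
(Δ + ∇) (Δ + ∇) f = 16


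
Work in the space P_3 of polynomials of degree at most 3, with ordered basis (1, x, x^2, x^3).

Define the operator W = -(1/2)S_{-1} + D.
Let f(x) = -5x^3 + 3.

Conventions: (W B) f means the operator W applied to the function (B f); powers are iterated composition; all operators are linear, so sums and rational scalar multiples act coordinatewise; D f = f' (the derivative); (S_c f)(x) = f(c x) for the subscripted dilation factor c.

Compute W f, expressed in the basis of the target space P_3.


S_{-1} f = 5x^3 + 3
(-(1/2)S_{-1}) f = -(5/2)x^3 - 3/2
D f = -15x^2
(-(1/2)S_{-1} + D) f = -(5/2)x^3 - 15x^2 - 3/2

the result is g(x) = -(5/2)x^3 - 15x^2 - 3/2


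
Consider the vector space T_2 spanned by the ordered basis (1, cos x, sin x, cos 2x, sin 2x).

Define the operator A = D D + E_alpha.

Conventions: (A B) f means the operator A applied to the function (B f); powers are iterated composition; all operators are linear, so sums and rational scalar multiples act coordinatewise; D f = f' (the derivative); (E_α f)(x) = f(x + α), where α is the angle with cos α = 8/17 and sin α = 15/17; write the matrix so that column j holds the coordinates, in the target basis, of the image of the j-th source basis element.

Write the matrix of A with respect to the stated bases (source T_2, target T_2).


the matrix is [[1, 0, 0, 0, 0]; [0, -9/17, 15/17, 0, 0]; [0, -15/17, -9/17, 0, 0]; [0, 0, 0, -1317/289, 240/289]; [0, 0, 0, -240/289, -1317/289]] (rows listed top to bottom)

image of 1: 1
image of cos x: -(9/17)cos x - (15/17)sin x
image of sin x: (15/17)cos x - (9/17)sin x
image of cos 2x: -(1317/289)cos 2x - (240/289)sin 2x
image of sin 2x: (240/289)cos 2x - (1317/289)sin 2x
each image's coordinates form column j of the matrix


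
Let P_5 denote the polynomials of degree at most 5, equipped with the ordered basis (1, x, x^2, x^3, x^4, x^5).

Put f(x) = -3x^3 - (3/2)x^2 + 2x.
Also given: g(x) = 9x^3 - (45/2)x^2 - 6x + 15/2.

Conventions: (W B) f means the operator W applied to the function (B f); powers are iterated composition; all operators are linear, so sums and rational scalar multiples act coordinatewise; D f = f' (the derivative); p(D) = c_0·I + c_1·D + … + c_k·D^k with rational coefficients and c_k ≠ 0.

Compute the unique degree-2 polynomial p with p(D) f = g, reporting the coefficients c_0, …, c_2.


p(D) = -3·I + 3·D − (1/2)·D^2, i.e. c_0 = -3, c_1 = 3, c_2 = -1/2

D^0 f = -3x^3 - (3/2)x^2 + 2x
D^1 f = -9x^2 - 3x + 2
D^2 f = -18x - 3
matching coefficients of g against c_0 f + c_1 Df + … from the top degree down determines the c_i
solution: c_0 = -3, c_1 = 3, c_2 = -1/2


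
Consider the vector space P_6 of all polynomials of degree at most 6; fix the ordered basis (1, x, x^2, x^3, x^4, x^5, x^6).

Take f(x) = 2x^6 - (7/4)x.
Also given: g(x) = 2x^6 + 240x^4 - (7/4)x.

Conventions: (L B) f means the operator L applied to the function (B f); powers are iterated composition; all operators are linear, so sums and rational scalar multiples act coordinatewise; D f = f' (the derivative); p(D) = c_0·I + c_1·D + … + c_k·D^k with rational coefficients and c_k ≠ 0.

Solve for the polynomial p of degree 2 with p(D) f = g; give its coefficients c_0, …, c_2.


D^0 f = 2x^6 - (7/4)x
D^1 f = 12x^5 - 7/4
D^2 f = 60x^4
matching coefficients of g against c_0 f + c_1 Df + … from the top degree down determines the c_i
solution: c_0 = 1, c_1 = 0, c_2 = 4

p(D) = I + 4·D^2, i.e. c_0 = 1, c_1 = 0, c_2 = 4


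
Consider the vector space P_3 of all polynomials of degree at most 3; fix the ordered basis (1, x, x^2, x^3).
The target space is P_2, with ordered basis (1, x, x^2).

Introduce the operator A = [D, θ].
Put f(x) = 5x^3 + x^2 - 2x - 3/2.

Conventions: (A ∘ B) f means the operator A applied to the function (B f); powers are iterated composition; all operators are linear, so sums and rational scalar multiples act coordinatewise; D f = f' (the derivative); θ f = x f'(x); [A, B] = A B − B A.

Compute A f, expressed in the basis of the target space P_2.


g(x) = 15x^2 + 2x - 2

θ f = 15x^3 + 2x^2 - 2x
D θ f = 45x^2 + 4x - 2
D f = 15x^2 + 2x - 2
θ D f = 30x^2 + 2x
[D, θ] f = 15x^2 + 2x - 2


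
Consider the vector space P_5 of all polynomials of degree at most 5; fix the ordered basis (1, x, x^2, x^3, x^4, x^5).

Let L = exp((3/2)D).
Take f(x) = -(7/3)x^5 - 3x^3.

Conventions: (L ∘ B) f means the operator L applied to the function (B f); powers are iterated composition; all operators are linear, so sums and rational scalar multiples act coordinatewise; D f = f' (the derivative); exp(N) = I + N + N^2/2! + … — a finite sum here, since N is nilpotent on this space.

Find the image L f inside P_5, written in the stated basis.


the result is g(x) = -(7/3)x^5 - (35/2)x^4 - (111/2)x^3 - (369/4)x^2 - (1269/16)x - 891/32

order-1 term: -(35/2)x^4 - (27/2)x^2
order-2 term: -(105/2)x^3 - (81/4)x
order-3 term: -(315/4)x^2 - 81/8
order-4 term: -(945/16)x
order-5 term: -567/32
the series for exp((3/2)D) f terminates at order 5
exp((3/2)D) f = -(7/3)x^5 - (35/2)x^4 - (111/2)x^3 - (369/4)x^2 - (1269/16)x - 891/32


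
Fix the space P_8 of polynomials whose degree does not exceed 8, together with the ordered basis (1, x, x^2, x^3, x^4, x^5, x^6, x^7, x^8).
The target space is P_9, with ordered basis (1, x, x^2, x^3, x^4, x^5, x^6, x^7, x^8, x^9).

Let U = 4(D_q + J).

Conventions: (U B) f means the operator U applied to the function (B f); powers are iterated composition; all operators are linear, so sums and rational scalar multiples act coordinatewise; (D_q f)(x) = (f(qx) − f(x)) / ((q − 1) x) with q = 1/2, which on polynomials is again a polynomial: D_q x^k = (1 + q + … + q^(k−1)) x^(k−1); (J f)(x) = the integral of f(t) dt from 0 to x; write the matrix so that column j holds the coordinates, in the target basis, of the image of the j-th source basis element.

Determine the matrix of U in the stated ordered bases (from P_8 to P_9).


the matrix is [[0, 4, 0, 0, 0, 0, 0, 0, 0]; [4, 0, 6, 0, 0, 0, 0, 0, 0]; [0, 2, 0, 7, 0, 0, 0, 0, 0]; [0, 0, 4/3, 0, 15/2, 0, 0, 0, 0]; [0, 0, 0, 1, 0, 31/4, 0, 0, 0]; [0, 0, 0, 0, 4/5, 0, 63/8, 0, 0]; [0, 0, 0, 0, 0, 2/3, 0, 127/16, 0]; [0, 0, 0, 0, 0, 0, 4/7, 0, 255/32]; [0, 0, 0, 0, 0, 0, 0, 1/2, 0]; [0, 0, 0, 0, 0, 0, 0, 0, 4/9]] (rows listed top to bottom)

image of 1: 4x
image of x: 2x^2 + 4
image of x^2: (4/3)x^3 + 6x
image of x^3: x^4 + 7x^2
image of x^4: (4/5)x^5 + (15/2)x^3
image of x^5: (2/3)x^6 + (31/4)x^4
image of x^6: (4/7)x^7 + (63/8)x^5
image of x^7: (1/2)x^8 + (127/16)x^6
image of x^8: (4/9)x^9 + (255/32)x^7
each image's coordinates form column j of the matrix


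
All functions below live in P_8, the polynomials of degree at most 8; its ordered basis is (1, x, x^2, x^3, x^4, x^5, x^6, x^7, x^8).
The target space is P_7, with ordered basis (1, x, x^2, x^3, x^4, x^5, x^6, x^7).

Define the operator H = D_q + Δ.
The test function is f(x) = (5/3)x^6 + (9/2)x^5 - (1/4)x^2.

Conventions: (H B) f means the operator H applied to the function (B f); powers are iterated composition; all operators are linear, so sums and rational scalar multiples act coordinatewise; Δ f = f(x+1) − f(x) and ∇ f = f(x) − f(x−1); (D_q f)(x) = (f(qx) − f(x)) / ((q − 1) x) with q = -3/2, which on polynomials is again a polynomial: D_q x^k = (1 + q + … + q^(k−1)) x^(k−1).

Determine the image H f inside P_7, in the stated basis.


D_q f = -(665/96)x^5 + (495/32)x^4 + (1/8)x
Δ f = 10x^5 + (95/2)x^4 + (235/3)x^3 + 70x^2 + 32x + 71/12
(D_q + Δ) f = (295/96)x^5 + (2015/32)x^4 + (235/3)x^3 + 70x^2 + (257/8)x + 71/12

g(x) = (295/96)x^5 + (2015/32)x^4 + (235/3)x^3 + 70x^2 + (257/8)x + 71/12


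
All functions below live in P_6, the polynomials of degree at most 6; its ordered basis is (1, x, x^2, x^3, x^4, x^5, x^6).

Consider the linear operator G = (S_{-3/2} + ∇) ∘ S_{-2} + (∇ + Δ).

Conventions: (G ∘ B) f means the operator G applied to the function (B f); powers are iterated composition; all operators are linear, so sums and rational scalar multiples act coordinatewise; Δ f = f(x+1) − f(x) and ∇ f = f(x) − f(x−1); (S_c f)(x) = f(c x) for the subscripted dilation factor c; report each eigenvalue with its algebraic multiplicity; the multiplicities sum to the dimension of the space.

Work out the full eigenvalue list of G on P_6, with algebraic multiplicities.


image of 1: 1
image of x: 3x
image of x^2: 9x^2 + 12x - 4
image of x^3: 27x^3 - 18x^2 + 24x - 6
image of x^4: 81x^4 + 72x^3 - 96x^2 + 72x - 16
image of x^5: 243x^5 - 150x^4 + 320x^3 - 300x^2 + 160x - 30
image of x^6: 729x^6 + 396x^5 - 960x^4 + 1320x^3 - 960x^2 + 396x - 64
the matrix is upper triangular; its diagonal is (1, 3, 9, 27, 81, 243, 729)
for a triangular matrix the eigenvalues are the diagonal entries, with algebraic multiplicity their repetition count

λ = 1 (multiplicity 1), λ = 3 (multiplicity 1), λ = 9 (multiplicity 1), λ = 27 (multiplicity 1), λ = 81 (multiplicity 1), λ = 243 (multiplicity 1), λ = 729 (multiplicity 1)


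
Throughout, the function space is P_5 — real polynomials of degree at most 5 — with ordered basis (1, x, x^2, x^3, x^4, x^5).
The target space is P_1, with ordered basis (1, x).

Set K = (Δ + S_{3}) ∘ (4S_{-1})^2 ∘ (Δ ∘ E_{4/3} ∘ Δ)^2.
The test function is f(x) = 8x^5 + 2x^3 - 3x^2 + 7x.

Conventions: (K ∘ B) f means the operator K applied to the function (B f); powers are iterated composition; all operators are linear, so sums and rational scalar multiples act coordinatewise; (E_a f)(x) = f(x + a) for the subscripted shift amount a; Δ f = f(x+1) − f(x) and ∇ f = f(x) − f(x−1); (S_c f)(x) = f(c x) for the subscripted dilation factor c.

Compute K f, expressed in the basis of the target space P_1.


Δ f = 40x^4 + 80x^3 + 86x^2 + 40x + 14
E_{4/3} Δ f = 40x^4 + (880/3)x^3 + (2498/3)x^2 + (29032/27)x + 43438/81
Δ E_{4/3} Δ f = 160x^3 + 1120x^2 + (8116/3)x + 60514/27
Δ (Δ ∘ E_{4/3} ∘ Δ) f = 480x^2 + 2720x + 11956/3
E_{4/3} Δ (Δ ∘ E_{4/3} ∘ Δ) f = 480x^2 + 4000x + 25396/3
Δ E_{4/3} Δ (Δ ∘ E_{4/3} ∘ Δ) f = 960x + 4480
S_{-1} (Δ ∘ E_{4/3} ∘ Δ)^2 f = -960x + 4480
(4S_{-1}) (Δ ∘ E_{4/3} ∘ Δ)^2 f = -3840x + 17920
S_{-1} (4S_{-1}) (Δ ∘ E_{4/3} ∘ Δ)^2 f = 3840x + 17920
(4S_{-1}) (4S_{-1}) (Δ ∘ E_{4/3} ∘ Δ)^2 f = 15360x + 71680
Δ (4S_{-1})^2 (Δ ∘ E_{4/3} ∘ Δ)^2 f = 15360
S_{3} (4S_{-1})^2 (Δ ∘ E_{4/3} ∘ Δ)^2 f = 46080x + 71680
(Δ + S_{3}) (4S_{-1})^2 (Δ ∘ E_{4/3} ∘ Δ)^2 f = 46080x + 87040

the image equals g(x) = 46080x + 87040


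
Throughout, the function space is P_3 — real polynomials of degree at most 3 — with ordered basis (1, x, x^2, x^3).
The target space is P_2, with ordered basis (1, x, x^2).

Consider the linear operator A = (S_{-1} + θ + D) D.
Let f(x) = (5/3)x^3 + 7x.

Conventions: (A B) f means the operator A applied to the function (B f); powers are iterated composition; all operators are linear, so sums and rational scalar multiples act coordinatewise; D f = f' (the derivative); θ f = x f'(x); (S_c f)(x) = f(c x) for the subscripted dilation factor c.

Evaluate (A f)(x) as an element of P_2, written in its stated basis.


D f = 5x^2 + 7
S_{-1} D f = 5x^2 + 7
θ D f = 10x^2
D D f = 10x
(S_{-1} + θ + D) D f = 15x^2 + 10x + 7

g(x) = 15x^2 + 10x + 7


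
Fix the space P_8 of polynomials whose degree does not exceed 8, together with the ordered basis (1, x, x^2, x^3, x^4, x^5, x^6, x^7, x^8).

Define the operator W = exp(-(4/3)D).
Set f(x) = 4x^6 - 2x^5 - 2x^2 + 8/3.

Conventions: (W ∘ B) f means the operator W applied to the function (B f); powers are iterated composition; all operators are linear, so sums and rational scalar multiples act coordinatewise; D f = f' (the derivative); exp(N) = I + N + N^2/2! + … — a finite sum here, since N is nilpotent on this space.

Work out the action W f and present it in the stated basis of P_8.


order-1 term: -32x^5 + (40/3)x^4 + (16/3)x
order-2 term: (320/3)x^4 - (320/9)x^3 - 32/9
order-3 term: -(5120/27)x^3 + (1280/27)x^2
order-4 term: (5120/27)x^2 - (2560/81)x
order-5 term: -(8192/81)x + 2048/243
order-6 term: 16384/729
the series for exp(-(4/3)D) f terminates at order 6
exp(-(4/3)D) f = 4x^6 - 34x^5 + 120x^4 - (6080/27)x^3 + (6346/27)x^2 - (3440/27)x + 21880/729

g(x) = 4x^6 - 34x^5 + 120x^4 - (6080/27)x^3 + (6346/27)x^2 - (3440/27)x + 21880/729


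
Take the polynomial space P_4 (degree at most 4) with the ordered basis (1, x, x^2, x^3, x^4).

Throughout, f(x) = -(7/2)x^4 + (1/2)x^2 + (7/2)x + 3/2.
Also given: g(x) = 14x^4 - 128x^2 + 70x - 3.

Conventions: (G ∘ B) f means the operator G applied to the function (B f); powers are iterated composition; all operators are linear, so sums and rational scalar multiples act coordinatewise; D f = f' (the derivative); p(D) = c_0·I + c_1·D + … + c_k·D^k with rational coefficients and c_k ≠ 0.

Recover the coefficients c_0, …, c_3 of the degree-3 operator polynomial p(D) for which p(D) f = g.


c_0 = -4, c_1 = 0, c_2 = 3, c_3 = -1

D^0 f = -(7/2)x^4 + (1/2)x^2 + (7/2)x + 3/2
D^1 f = -14x^3 + x + 7/2
D^2 f = -42x^2 + 1
D^3 f = -84x
matching coefficients of g against c_0 f + c_1 Df + … from the top degree down determines the c_i
solution: c_0 = -4, c_1 = 0, c_2 = 3, c_3 = -1


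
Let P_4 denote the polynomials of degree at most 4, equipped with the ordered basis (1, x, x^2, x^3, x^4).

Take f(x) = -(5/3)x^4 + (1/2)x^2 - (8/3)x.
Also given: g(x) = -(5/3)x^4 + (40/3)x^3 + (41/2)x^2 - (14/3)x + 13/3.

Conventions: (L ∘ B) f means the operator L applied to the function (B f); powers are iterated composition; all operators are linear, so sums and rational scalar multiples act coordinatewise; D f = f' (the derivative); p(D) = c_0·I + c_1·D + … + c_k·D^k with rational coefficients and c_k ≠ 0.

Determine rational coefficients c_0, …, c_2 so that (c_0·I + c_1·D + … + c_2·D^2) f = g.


D^0 f = -(5/3)x^4 + (1/2)x^2 - (8/3)x
D^1 f = -(20/3)x^3 + x - 8/3
D^2 f = -20x^2 + 1
matching coefficients of g against c_0 f + c_1 Df + … from the top degree down determines the c_i
solution: c_0 = 1, c_1 = -2, c_2 = -1

p(D) = I − 2·D − D^2, i.e. c_0 = 1, c_1 = -2, c_2 = -1


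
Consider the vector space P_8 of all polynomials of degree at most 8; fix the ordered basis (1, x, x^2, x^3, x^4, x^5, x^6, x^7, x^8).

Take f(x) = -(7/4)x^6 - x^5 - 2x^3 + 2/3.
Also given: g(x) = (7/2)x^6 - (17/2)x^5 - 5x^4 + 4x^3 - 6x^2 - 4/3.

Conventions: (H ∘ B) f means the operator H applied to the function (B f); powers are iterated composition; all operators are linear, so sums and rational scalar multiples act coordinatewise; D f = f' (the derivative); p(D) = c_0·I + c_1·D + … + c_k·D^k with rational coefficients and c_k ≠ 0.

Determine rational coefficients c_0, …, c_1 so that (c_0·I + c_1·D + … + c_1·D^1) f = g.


D^0 f = -(7/4)x^6 - x^5 - 2x^3 + 2/3
D^1 f = -(21/2)x^5 - 5x^4 - 6x^2
matching coefficients of g against c_0 f + c_1 Df + … from the top degree down determines the c_i
solution: c_0 = -2, c_1 = 1

c_0 = -2, c_1 = 1


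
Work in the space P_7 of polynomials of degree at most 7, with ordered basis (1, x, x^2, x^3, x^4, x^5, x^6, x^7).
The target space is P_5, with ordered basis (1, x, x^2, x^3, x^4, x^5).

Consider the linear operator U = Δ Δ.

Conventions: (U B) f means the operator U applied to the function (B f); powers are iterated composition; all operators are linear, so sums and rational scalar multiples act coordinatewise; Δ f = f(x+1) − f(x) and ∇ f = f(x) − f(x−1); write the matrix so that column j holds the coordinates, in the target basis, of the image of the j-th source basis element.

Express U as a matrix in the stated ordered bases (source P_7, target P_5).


image of 1: 0
image of x: 0
image of x^2: 2
image of x^3: 6x + 6
image of x^4: 12x^2 + 24x + 14
image of x^5: 20x^3 + 60x^2 + 70x + 30
image of x^6: 30x^4 + 120x^3 + 210x^2 + 180x + 62
image of x^7: 42x^5 + 210x^4 + 490x^3 + 630x^2 + 434x + 126
each image's coordinates form column j of the matrix

the matrix is [[0, 0, 2, 6, 14, 30, 62, 126]; [0, 0, 0, 6, 24, 70, 180, 434]; [0, 0, 0, 0, 12, 60, 210, 630]; [0, 0, 0, 0, 0, 20, 120, 490]; [0, 0, 0, 0, 0, 0, 30, 210]; [0, 0, 0, 0, 0, 0, 0, 42]] (rows listed top to bottom)


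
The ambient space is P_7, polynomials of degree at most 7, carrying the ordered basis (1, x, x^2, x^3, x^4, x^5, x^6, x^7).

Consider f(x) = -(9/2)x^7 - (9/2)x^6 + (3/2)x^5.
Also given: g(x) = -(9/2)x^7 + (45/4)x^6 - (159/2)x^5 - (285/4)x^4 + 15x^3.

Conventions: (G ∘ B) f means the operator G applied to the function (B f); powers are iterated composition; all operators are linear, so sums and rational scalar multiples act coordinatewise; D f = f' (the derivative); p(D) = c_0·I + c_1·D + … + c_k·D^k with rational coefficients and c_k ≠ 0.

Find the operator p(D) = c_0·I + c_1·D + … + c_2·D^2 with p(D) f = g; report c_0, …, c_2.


D^0 f = -(9/2)x^7 - (9/2)x^6 + (3/2)x^5
D^1 f = -(63/2)x^6 - 27x^5 + (15/2)x^4
D^2 f = -189x^5 - 135x^4 + 30x^3
matching coefficients of g against c_0 f + c_1 Df + … from the top degree down determines the c_i
solution: c_0 = 1, c_1 = -1/2, c_2 = 1/2

c_0 = 1, c_1 = -1/2, c_2 = 1/2


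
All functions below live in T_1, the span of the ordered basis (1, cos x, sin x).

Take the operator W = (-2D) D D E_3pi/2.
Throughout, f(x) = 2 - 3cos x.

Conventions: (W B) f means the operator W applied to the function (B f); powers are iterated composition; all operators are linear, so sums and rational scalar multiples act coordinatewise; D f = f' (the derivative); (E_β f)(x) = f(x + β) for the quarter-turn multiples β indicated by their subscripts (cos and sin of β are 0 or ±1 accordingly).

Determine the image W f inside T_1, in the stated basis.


E_3pi/2 f = 2 - 3sin x
D E_3pi/2 f = -3cos x
D D E_3pi/2 f = 3sin x
D (D D E_3pi/2) f = 3cos x
(-2D) (D D E_3pi/2) f = -6cos x

the image equals g(x) = -6cos x


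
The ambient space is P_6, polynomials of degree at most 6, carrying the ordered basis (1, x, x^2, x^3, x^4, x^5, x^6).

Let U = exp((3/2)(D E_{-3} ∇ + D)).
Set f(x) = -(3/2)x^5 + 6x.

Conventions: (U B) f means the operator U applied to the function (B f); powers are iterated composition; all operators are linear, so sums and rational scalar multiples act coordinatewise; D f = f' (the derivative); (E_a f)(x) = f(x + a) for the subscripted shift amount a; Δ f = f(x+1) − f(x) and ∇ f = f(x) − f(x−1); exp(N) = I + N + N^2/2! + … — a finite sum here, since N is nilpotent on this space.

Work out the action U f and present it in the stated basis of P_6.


order-1 term: -(45/4)x^4 - 45x^3 + (945/2)x^2 - 1665x + 7911/4
order-2 term: -(135/4)x^3 - (405/2)x^2 + 1215x - 1080
order-3 term: -(405/8)x^2 - (1215/4)x + 6075/8
order-4 term: -(1215/32)x - 1215/8
order-5 term: -729/64
the series for exp((3/2)(D E_{-3} ∇ + D)) f terminates at order 5
exp((3/2)(D E_{-3} ∇ + D)) f = -(3/2)x^5 - (45/4)x^4 - (315/4)x^3 + (1755/8)x^2 - (25143/32)x + 95607/64

g(x) = -(3/2)x^5 - (45/4)x^4 - (315/4)x^3 + (1755/8)x^2 - (25143/32)x + 95607/64


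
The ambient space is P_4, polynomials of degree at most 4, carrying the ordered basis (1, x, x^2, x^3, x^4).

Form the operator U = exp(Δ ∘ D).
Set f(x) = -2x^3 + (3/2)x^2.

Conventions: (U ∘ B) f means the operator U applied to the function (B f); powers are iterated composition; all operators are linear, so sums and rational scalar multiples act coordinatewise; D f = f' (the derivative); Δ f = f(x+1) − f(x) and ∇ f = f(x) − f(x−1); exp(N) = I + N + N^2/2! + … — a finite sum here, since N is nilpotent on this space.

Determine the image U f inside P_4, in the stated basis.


order-1 term: -12x - 3
the series for exp(Δ ∘ D) f terminates at order 1
exp(Δ ∘ D) f = -2x^3 + (3/2)x^2 - 12x - 3

the result is g(x) = -2x^3 + (3/2)x^2 - 12x - 3


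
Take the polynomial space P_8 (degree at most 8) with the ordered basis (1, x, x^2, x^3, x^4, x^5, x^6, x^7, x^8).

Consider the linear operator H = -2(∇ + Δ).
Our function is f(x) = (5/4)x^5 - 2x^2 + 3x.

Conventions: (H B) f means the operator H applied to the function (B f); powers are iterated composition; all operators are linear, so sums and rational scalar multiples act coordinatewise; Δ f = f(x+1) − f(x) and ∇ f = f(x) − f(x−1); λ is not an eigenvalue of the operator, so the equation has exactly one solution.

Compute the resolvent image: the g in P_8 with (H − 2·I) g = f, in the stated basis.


write g with unknown coordinates in the stated basis and equate coefficients in (H − 2·I) g = f
solving from the highest basis element down gives g = -(5/8)x^5 + (25/4)x^4 - 50x^3 + (627/2)x^2 - (2611/2)x + 10849/4
check: H g = (25/2)x^4 - 100x^3 + 625x^2 - 2608x + 10849/2
so H g − 2·g = (5/4)x^5 - 2x^2 + 3x = f ✓

g(x) = -(5/8)x^5 + (25/4)x^4 - 50x^3 + (627/2)x^2 - (2611/2)x + 10849/4


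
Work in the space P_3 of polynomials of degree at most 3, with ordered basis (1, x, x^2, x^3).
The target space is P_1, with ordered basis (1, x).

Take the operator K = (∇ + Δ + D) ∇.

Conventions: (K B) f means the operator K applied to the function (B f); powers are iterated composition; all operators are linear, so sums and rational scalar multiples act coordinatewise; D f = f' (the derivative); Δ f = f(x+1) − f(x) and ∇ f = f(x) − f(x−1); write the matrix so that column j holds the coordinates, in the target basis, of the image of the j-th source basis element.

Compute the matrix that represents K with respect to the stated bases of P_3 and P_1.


image of 1: 0
image of x: 0
image of x^2: 6
image of x^3: 18x - 9
each image's coordinates form column j of the matrix

the matrix is [[0, 0, 6, -9]; [0, 0, 0, 18]] (rows listed top to bottom)


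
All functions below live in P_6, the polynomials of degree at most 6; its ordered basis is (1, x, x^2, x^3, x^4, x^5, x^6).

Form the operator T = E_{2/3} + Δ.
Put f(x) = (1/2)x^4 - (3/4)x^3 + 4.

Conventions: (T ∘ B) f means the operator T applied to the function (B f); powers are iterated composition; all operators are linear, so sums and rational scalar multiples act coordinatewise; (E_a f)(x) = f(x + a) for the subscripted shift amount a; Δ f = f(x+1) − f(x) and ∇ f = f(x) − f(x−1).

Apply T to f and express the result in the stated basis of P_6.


the image equals g(x) = (1/2)x^4 + (31/12)x^3 + (7/12)x^2 - (71/108)x + 1175/324

E_{2/3} f = (1/2)x^4 + (7/12)x^3 - (1/6)x^2 - (11/27)x + 314/81
Δ f = 2x^3 + (3/4)x^2 - (1/4)x - 1/4
(E_{2/3} + Δ) f = (1/2)x^4 + (31/12)x^3 + (7/12)x^2 - (71/108)x + 1175/324


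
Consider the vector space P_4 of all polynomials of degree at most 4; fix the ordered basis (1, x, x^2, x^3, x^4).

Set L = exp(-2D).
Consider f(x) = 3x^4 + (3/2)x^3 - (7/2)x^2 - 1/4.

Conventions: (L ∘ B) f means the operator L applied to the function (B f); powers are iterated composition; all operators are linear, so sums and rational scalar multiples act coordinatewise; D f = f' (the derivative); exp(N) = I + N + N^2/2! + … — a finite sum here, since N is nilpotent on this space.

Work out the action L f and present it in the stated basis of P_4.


the result is g(x) = 3x^4 - (45/2)x^3 + (119/2)x^2 - 64x + 87/4

order-1 term: -24x^3 - 9x^2 + 14x
order-2 term: 72x^2 + 18x - 14
order-3 term: -96x - 12
order-4 term: 48
the series for exp(-2D) f terminates at order 4
exp(-2D) f = 3x^4 - (45/2)x^3 + (119/2)x^2 - 64x + 87/4


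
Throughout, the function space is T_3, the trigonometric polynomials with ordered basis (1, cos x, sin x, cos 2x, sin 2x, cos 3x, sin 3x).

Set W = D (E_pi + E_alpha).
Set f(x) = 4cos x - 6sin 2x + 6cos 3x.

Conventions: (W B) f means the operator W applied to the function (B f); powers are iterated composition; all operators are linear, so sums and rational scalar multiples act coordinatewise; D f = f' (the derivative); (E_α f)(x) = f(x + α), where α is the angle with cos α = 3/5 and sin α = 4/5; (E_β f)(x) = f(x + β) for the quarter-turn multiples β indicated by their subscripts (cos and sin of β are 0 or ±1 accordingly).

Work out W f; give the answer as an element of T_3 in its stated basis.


E_pi f = -4cos x - 6sin 2x - 6cos 3x
E_alpha f = (12/5)cos x - (16/5)sin x - (144/25)cos 2x + (42/25)sin 2x - (702/125)cos 3x - (264/125)sin 3x
(E_pi + E_alpha) f = -(8/5)cos x - (16/5)sin x - (144/25)cos 2x - (108/25)sin 2x - (1452/125)cos 3x - (264/125)sin 3x
D (E_pi + E_alpha) f = -(16/5)cos x + (8/5)sin x - (216/25)cos 2x + (288/25)sin 2x - (792/125)cos 3x + (4356/125)sin 3x

the result is g(x) = -(16/5)cos x + (8/5)sin x - (216/25)cos 2x + (288/25)sin 2x - (792/125)cos 3x + (4356/125)sin 3x


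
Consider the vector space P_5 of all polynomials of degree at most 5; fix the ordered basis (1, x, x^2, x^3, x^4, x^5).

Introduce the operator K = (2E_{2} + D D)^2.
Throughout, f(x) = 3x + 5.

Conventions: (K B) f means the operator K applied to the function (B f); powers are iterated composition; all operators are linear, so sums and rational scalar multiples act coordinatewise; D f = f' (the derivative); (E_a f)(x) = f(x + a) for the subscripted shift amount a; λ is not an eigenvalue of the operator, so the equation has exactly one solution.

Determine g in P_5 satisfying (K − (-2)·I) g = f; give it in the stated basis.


the image equals g(x) = (1/2)x - 1/2

write g with unknown coordinates in the stated basis and equate coefficients in (K − (-2)·I) g = f
solving from the highest basis element down gives g = (1/2)x - 1/2
check: K g = 2x + 6
so K g − (-2)·g = 3x + 5 = f ✓


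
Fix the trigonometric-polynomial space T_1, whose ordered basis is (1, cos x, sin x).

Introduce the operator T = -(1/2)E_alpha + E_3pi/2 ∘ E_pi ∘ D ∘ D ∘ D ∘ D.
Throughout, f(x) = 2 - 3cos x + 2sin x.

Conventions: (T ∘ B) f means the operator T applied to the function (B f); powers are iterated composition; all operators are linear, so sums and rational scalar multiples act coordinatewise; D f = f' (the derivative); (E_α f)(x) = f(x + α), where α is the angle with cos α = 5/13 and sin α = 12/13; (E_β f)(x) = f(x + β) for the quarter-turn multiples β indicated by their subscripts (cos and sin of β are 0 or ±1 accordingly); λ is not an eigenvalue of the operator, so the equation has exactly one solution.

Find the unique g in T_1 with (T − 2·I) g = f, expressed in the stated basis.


the image equals g(x) = -4/5 + (286/265)cos x - (312/265)sin x

write g with unknown coordinates in the stated basis and equate coefficients in (T − 2·I) g = f
solving from the highest basis element down gives g = -4/5 + (286/265)cos x - (312/265)sin x
check: T g = 2/5 - (223/265)cos x - (94/265)sin x
so T g − 2·g = 2 - 3cos x + 2sin x = f ✓


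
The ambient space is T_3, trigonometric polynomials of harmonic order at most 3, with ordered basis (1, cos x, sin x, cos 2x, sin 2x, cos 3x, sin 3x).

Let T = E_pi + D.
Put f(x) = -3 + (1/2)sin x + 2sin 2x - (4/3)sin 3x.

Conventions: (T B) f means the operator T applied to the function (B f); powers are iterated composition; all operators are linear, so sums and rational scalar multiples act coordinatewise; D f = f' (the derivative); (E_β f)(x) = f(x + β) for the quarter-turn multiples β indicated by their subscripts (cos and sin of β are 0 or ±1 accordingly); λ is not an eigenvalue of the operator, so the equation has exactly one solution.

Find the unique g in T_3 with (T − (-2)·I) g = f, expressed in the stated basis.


the result is g(x) = -1 - (1/4)cos x + (1/4)sin x - (4/13)cos 2x + (6/13)sin 2x + (2/5)cos 3x - (2/15)sin 3x

write g with unknown coordinates in the stated basis and equate coefficients in (T − (-2)·I) g = f
solving from the highest basis element down gives g = -1 - (1/4)cos x + (1/4)sin x - (4/13)cos 2x + (6/13)sin 2x + (2/5)cos 3x - (2/15)sin 3x
check: T g = -1 + (1/2)cos x + (8/13)cos 2x + (14/13)sin 2x - (4/5)cos 3x - (16/15)sin 3x
so T g − (-2)·g = -3 + (1/2)sin x + 2sin 2x - (4/3)sin 3x = f ✓


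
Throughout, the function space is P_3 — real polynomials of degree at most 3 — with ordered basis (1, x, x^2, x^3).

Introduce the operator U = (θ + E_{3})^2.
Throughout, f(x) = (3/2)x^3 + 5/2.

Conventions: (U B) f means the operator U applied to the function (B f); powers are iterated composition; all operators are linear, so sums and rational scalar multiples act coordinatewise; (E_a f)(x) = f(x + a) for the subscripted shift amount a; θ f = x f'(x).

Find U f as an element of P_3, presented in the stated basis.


g(x) = 24x^3 + (189/2)x^2 + 324x + 448

θ f = (9/2)x^3
E_{3} f = (3/2)x^3 + (27/2)x^2 + (81/2)x + 43
(θ + E_{3}) f = 6x^3 + (27/2)x^2 + (81/2)x + 43
θ (θ + E_{3}) f = 18x^3 + 27x^2 + (81/2)x
E_{3} (θ + E_{3}) f = 6x^3 + (135/2)x^2 + (567/2)x + 448
(θ + E_{3}) (θ + E_{3}) f = 24x^3 + (189/2)x^2 + 324x + 448
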